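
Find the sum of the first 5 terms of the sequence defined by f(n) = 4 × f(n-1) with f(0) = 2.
Computing the sequence terms: 2, 8, 32, 128, 512
Adding these values together:

682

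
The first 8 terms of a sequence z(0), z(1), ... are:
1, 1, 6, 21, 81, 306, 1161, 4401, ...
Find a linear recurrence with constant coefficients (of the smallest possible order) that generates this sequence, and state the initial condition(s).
Look for the lowest-order linear relation among consecutive terms.
Observation: z(n) - 3·z(n-1) - (3)·z(n-2) = 0 holds for the shown terms, and no order-1 relation z(n) = α·z(n-1) + β fits.
Check at n=3: 3·6 + (3)·1 = 21. ✓

z(n) = 3z(n-1) + 3z(n-2), z(0) = 1, z(1) = 1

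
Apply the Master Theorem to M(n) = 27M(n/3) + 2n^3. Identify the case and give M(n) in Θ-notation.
Master Theorem template: M(n) = a·M(n/b) + f(n).
Here: a=27, b=3, f(n)=2n^3
Compute log_b(a) = log_3(27) = 3.
f(n) = 2n^3 = Θ(n^3). Case 2: M(n) = Θ(n^3 log n).

Case 2: M(n) = Θ(n^3 log n)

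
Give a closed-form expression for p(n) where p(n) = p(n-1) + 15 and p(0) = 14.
Recurrence: p(n) = p(n-1) + 15, initial: p(0) = 14.
Each step adds 15, so p(n) = p(0) + 15n = 15n + 14.

p(n) = 15n + 14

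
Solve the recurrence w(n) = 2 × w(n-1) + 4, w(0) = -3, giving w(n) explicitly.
Recurrence: w(n) = 2 × w(n-1) + 4, initial: w(0) = -3.
Try w(n) = A·2ⁿ + C. Substituting: A·2ⁿ + C = 2(A·2ⁿ⁻¹ + C) + 4 = A·2ⁿ + 2C + 4, so C = 2C + 4, giving C = -4. Then w(0) = A - 4 = -3 gives A = 1.

w(n) = 2ⁿ - 4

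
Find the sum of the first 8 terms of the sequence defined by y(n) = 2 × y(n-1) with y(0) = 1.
Computing the sequence terms: 1, 2, 4, 8, 16, 32, 64, 128
Adding these values together:

255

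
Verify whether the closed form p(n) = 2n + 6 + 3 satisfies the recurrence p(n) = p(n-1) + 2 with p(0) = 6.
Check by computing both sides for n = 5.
From the recurrence with p(0) = 6:
  p(0) = 6, p(1) = 8, p(2) = 10, p(3) = 12, p(4) = 14, p(5) = 16
  so the recurrence gives p(5) = 16.
From the proposed closed form p(n) = 2n + 6 + 3:
  p(5) = 19.
The recurrence gives 16 but the closed form gives 19, so the closed form does not satisfy the recurrence.

No, the closed form is incorrect.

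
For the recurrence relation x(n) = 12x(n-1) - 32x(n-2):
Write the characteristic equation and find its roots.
Substitute x(n) = rⁿ and divide through by rⁿ⁻²: r² - 12r + 32 = 0
Factor: (r - 8)(r - 4) = 0, so r = 8, 4.
General solution: x(n) = A·8ⁿ + B·4ⁿ

Characteristic: r² - 12r + 32 = 0, Roots: r = 8, 4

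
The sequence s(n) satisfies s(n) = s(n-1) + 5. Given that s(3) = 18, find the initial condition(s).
s(3) = s(0) + 3·5, so s(0) = 18 - 15 = 3.

s(0) = 3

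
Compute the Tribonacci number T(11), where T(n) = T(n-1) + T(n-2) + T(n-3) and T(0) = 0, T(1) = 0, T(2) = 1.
Computing the sequence terms:
0, 0, 1, 1, 2, 4, 7, 13, 24, 44, 81, 149

149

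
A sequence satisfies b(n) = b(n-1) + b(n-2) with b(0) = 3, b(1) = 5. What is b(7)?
Computing the sequence terms:
3, 5, 8, 13, 21, 34, 55, 89

89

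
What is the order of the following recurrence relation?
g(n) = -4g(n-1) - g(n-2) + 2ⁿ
The order is the largest lag k for which g(n-k) appears. Here the deepest term is g(n-2) (the 2ⁿ term is non-homogeneous and does not affect the order), so the order is 2.

Order 2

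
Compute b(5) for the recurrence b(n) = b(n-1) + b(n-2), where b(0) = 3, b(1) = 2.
Computing the sequence terms:
3, 2, 5, 7, 12, 19

19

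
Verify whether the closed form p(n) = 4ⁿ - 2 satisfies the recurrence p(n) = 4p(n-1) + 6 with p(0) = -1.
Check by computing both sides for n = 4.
From the recurrence with p(0) = -1:
  p(0) = -1, p(1) = 2, p(2) = 14, p(3) = 62, p(4) = 254
  so the recurrence gives p(4) = 254.
From the proposed closed form p(n) = 4ⁿ - 2:
  p(4) = 254.
Both sides give 254 at n = 4, and the initial condition(s) match, so the closed form is consistent.

Yes, the closed form is correct.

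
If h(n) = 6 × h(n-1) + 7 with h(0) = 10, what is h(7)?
Computing step by step:
h(0) = 10
h(1) = 6 × 10 + 7 = 67
h(2) = 6 × 67 + 7 = 409
h(3) = 6 × 409 + 7 = 2461
h(4) = 6 × 2461 + 7 = 14773
h(5) = 6 × 14773 + 7 = 88645
h(6) = 6 × 88645 + 7 = 531877
h(7) = 6 × 531877 + 7 = 3191269

3191269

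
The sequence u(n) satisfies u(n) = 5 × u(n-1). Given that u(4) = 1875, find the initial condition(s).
In general u(n) = 5ⁿ · u(0). At n = 4: u(0) = u(4) / 5^4 = 1875 / 625 = 3.

u(0) = 3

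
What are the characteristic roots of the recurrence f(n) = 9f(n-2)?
Substitute f(n) = rⁿ and divide through by rⁿ⁻²: r² - 9 = 0
Factor: (r + 3)(r - 3) = 0, so r = -3, 3.
General solution: f(n) = A·(-3)ⁿ + B·3ⁿ

Characteristic: r² - 9 = 0, Roots: r = -3, 3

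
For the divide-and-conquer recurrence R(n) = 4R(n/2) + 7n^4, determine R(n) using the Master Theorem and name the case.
Master Theorem template: R(n) = a·R(n/b) + f(n).
Here: a=4, b=2, f(n)=7n^4
Compute log_b(a) = log_2(4) = 2.
f(n) = 7n^4 = Ω(n^(2+ε)) with ε = 2, and the regularity condition holds (a·f(n/b) = (a/b^4)·f(n) with a/b^4 = 2^-2 < 1). Case 3: R(n) = Θ(f(n)) = Θ(n^4).

Case 3: R(n) = Θ(n^4)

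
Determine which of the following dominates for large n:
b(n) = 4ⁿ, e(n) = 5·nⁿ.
Comparing growth rates:
Growth-rate hierarchy: log n ≺ any polynomial ≺ any exponential cⁿ (c>1) ≺ n! ≺ nⁿ.
super-exponential nⁿ dominates exponential base 4 asymptotically.

e(n) grows faster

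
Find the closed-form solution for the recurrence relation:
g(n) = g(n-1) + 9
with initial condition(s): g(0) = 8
Recurrence: g(n) = g(n-1) + 9, initial: g(0) = 8.
Each step adds 9, so g(n) = g(0) + 9n = 9n + 8.

g(n) = 9n + 8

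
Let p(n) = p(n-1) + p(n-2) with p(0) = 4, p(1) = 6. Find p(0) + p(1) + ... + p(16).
Computing the sequence terms: 4, 6, 10, 16, 26, 42, 68, 110, 178, 288, 466, 754, 1220, 1974, 3194, 5168, 8362
Adding these values together:

21886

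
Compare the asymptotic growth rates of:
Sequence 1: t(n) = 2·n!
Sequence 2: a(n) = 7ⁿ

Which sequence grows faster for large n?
Comparing growth rates:
Growth-rate hierarchy: log n ≺ any polynomial ≺ any exponential cⁿ (c>1) ≺ n! ≺ nⁿ.
factorial dominates exponential base 7 asymptotically.

t(n) grows faster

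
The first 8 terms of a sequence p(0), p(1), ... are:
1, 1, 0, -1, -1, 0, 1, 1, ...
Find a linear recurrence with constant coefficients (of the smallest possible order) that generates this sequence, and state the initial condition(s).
Look for the lowest-order linear relation among consecutive terms.
Observation: p(n) - 1·p(n-1) - (-1)·p(n-2) = 0 holds for the shown terms, and no order-1 relation p(n) = α·p(n-1) + β fits.
Check at n=3: 1·0 + (-1)·1 = -1. ✓

p(n) = p(n-1) - p(n-2), p(0) = 1, p(1) = 1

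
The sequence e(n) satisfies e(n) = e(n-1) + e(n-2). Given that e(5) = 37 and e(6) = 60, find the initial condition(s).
Work backwards using e(k) = e(k+2) - e(k+1):
e(4) = e(6) - e(5) = 60 - 37 = 23
e(3) = e(5) - e(4) = 37 - 23 = 14
e(2) = e(4) - e(3) = 23 - 14 = 9
e(1) = e(3) - e(2) = 14 - 9 = 5
e(0) = e(2) - e(1) = 9 - 5 = 4

e(0) = 4, e(1) = 5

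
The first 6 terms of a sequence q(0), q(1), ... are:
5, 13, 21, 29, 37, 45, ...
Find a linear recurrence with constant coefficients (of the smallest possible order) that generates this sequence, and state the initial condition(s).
Look for the lowest-order linear relation among consecutive terms.
Observation: consecutive differences are constant (= 8).
Check at n=2: 1·13 + 8 = 21. ✓

q(n) = q(n-1) + 8, q(0) = 5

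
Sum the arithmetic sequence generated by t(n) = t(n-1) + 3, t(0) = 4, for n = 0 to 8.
Computing the sequence terms: 4, 7, 10, 13, 16, 19, 22, 25, 28
Adding these values together:

144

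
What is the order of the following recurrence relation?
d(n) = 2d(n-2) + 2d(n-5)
The order is the largest lag k for which d(n-k) appears. Here the deepest term is d(n-5), so the order is 5.

Order 5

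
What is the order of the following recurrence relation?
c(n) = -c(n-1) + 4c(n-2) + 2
The order is the largest lag k for which c(n-k) appears. Here the deepest term is c(n-2) (the 2 term is non-homogeneous and does not affect the order), so the order is 2.

Order 2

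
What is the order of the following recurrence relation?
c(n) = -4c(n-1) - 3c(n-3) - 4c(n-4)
The order is the largest lag k for which c(n-k) appears. Here the deepest term is c(n-4), so the order is 4.

Order 4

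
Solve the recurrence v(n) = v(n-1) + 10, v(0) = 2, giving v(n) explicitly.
Recurrence: v(n) = v(n-1) + 10, initial: v(0) = 2.
Each step adds 10, so v(n) = v(0) + 10n = 10n + 2.

v(n) = 10n + 2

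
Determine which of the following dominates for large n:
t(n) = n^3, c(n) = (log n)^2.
Comparing growth rates:
Growth-rate hierarchy: log n ≺ any polynomial ≺ any exponential cⁿ (c>1) ≺ n! ≺ nⁿ.
polynomial degree 3 dominates polylogarithmic (log n)^2 asymptotically.

t(n) grows faster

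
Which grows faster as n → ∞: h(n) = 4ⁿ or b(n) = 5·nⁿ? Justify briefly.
Comparing growth rates:
Growth-rate hierarchy: log n ≺ any polynomial ≺ any exponential cⁿ (c>1) ≺ n! ≺ nⁿ.
super-exponential nⁿ dominates exponential base 4 asymptotically.

b(n) grows faster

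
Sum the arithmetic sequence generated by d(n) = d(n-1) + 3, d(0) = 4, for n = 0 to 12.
Computing the sequence terms: 4, 7, 10, 13, 16, 19, 22, 25, 28, 31, 34, 37, 40
Adding these values together:

286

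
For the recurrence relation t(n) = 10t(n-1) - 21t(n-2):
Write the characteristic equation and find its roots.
Substitute t(n) = rⁿ and divide through by rⁿ⁻²: r² - 10r + 21 = 0
Factor: (r - 7)(r - 3) = 0, so r = 7, 3.
General solution: t(n) = A·7ⁿ + B·3ⁿ

Characteristic: r² - 10r + 21 = 0, Roots: r = 7, 3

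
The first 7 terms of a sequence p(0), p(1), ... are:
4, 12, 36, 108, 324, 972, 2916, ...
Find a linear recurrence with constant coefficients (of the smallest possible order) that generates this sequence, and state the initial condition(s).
Look for the lowest-order linear relation among consecutive terms.
Observation: each term is 3× the previous.
Check at n=2: 3·12 = 36. ✓

p(n) = 3 × p(n-1), p(0) = 4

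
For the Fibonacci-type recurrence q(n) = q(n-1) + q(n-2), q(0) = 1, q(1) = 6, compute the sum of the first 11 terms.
Computing the sequence terms: 1, 6, 7, 13, 20, 33, 53, 86, 139, 225, 364
Adding these values together:

947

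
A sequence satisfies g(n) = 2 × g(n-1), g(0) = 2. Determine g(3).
Computing step by step:
g(0) = 2
g(1) = 2 × 2 = 4
g(2) = 2 × 4 = 8
g(3) = 2 × 8 = 16

16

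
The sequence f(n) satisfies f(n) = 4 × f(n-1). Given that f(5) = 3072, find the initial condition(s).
In general f(n) = 4ⁿ · f(0). At n = 5: f(0) = f(5) / 4^5 = 3072 / 1024 = 3.

f(0) = 3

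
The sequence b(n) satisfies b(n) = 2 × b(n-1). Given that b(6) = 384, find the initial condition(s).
In general b(n) = 2ⁿ · b(0). At n = 6: b(0) = b(6) / 2^6 = 384 / 64 = 6.

b(0) = 6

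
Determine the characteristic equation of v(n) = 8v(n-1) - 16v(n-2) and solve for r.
Substitute v(n) = rⁿ and divide through by rⁿ⁻²: r² - 8r + 16 = 0
Factor: (r - 4)² = 0, so r = 4 (double root).
General solution: v(n) = (A + Bn)·4ⁿ

Characteristic: r² - 8r + 16 = 0, Roots: r = 4 (double root)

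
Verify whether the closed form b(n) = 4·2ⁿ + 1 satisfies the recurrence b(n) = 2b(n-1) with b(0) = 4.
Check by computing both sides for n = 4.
From the recurrence with b(0) = 4:
  b(0) = 4, b(1) = 8, b(2) = 16, b(3) = 32, b(4) = 64
  so the recurrence gives b(4) = 64.
From the proposed closed form b(n) = 4·2ⁿ + 1:
  b(4) = 65.
The recurrence gives 64 but the closed form gives 65, so the closed form does not satisfy the recurrence.

No, the closed form is incorrect.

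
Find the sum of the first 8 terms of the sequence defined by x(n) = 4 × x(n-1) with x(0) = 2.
Computing the sequence terms: 2, 8, 32, 128, 512, 2048, 8192, 32768
Adding these values together:

43690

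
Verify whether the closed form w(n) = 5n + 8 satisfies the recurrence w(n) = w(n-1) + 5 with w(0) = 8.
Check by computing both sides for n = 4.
From the recurrence with w(0) = 8:
  w(0) = 8, w(1) = 13, w(2) = 18, w(3) = 23, w(4) = 28
  so the recurrence gives w(4) = 28.
From the proposed closed form w(n) = 5n + 8:
  w(4) = 28.
Both sides give 28 at n = 4, and the initial condition(s) match, so the closed form is consistent.

Yes, the closed form is correct.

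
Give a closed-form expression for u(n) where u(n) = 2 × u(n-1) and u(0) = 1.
Recurrence: u(n) = 2 × u(n-1), initial: u(0) = 1.
Each term is 2 times the previous, so this is geometric with ratio 2. After n steps: u(n) = u(0)·2ⁿ = 2ⁿ.

u(n) = 2ⁿ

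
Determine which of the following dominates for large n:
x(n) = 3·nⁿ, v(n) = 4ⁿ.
Comparing growth rates:
Growth-rate hierarchy: log n ≺ any polynomial ≺ any exponential cⁿ (c>1) ≺ n! ≺ nⁿ.
super-exponential nⁿ dominates exponential base 4 asymptotically.

x(n) grows faster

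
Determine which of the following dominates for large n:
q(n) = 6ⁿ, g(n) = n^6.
Comparing growth rates:
Growth-rate hierarchy: log n ≺ any polynomial ≺ any exponential cⁿ (c>1) ≺ n! ≺ nⁿ.
exponential base 6 dominates polynomial degree 6 asymptotically.

q(n) grows faster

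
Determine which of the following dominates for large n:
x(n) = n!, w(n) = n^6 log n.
Comparing growth rates:
Growth-rate hierarchy: log n ≺ any polynomial ≺ any exponential cⁿ (c>1) ≺ n! ≺ nⁿ.
factorial dominates polynomial degree 6 (with log factor) asymptotically.

x(n) grows faster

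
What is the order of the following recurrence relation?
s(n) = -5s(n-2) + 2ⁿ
The order is the largest lag k for which s(n-k) appears. Here the deepest term is s(n-2) (the 2ⁿ term is non-homogeneous and does not affect the order), so the order is 2.

Order 2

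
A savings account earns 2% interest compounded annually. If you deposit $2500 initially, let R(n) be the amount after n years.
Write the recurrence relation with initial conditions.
Each year the balance grows by 2%, i.e. is multiplied by 1 + 2/100 = 1.02, so R(n) = 1.02 × R(n-1). The initial deposit gives R(0) = 2500.
Unrolling gives the closed form R(n) = 2500 × (1.02)ⁿ.

R(n) = 1.02 × R(n-1), R(0) = 2500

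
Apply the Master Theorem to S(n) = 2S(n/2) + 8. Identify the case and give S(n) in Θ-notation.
Master Theorem template: S(n) = a·S(n/b) + f(n).
Here: a=2, b=2, f(n)=8
Compute log_b(a) = log_2(2) = 1.
f(n) = 8 = O(n^(1-ε)) with ε = 1. Case 1: S(n) = Θ(n^log_b(a)) = Θ(n).

Case 1: S(n) = Θ(n)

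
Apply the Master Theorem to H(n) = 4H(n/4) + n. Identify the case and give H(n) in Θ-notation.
Master Theorem template: H(n) = a·H(n/b) + f(n).
Here: a=4, b=4, f(n)=n
Compute log_b(a) = log_4(4) = 1.
f(n) = n = Θ(n). Case 2: H(n) = Θ(n log n).

Case 2: H(n) = Θ(n log n)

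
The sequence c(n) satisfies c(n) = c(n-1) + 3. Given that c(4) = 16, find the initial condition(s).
c(4) = c(0) + 4·3, so c(0) = 16 - 12 = 4.

c(0) = 4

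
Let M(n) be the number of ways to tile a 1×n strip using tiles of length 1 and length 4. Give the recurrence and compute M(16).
Condition on the last tile: it has length 1 (leaving a 1×(n-1) strip) or length 4 (leaving a 1×(n-4) strip), so M(n) = M(n-1) + M(n-4) (order-4 linear recurrence).
For 0 ≤ i < 4 only unit tiles fit, so M(i) = 1.
Iterating the recurrence: M(4) = 2, M(5) = 3, M(6) = 4, M(7) = 5, M(8) = 7, M(9) = 10, M(10) = 14, M(11) = 19, M(12) = 26, M(13) = 36, M(14) = 50, M(15) = 69, M(16) = 95.

M(n) = M(n-1) + M(n-4), with M(i) = 1 for 0 ≤ i < 4; M(16) = 95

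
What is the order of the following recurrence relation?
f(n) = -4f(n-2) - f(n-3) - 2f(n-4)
The order is the largest lag k for which f(n-k) appears. Here the deepest term is f(n-4), so the order is 4.

Order 4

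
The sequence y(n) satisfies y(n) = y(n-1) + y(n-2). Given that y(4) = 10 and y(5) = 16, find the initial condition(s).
Work backwards using y(k) = y(k+2) - y(k+1):
y(3) = y(5) - y(4) = 16 - 10 = 6
y(2) = y(4) - y(3) = 10 - 6 = 4
y(1) = y(3) - y(2) = 6 - 4 = 2
y(0) = y(2) - y(1) = 4 - 2 = 2

y(0) = 2, y(1) = 2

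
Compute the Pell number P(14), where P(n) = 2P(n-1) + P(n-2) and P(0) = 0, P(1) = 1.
Computing the sequence terms:
0, 1, 2, 5, 12, 29, 70, 169, 408, 985, 2378, 5741, 13860, 33461, 80782

80782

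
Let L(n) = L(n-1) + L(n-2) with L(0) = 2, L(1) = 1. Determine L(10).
Computing the sequence terms:
2, 1, 3, 4, 7, 11, 18, 29, 47, 76, 123

123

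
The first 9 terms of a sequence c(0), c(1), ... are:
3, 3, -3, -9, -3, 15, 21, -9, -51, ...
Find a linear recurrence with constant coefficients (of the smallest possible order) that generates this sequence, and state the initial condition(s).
Look for the lowest-order linear relation among consecutive terms.
Observation: c(n) - 1·c(n-1) - (-2)·c(n-2) = 0 holds for the shown terms, and no order-1 relation c(n) = α·c(n-1) + β fits.
Check at n=3: 1·-3 + (-2)·3 = -9. ✓

c(n) = c(n-1) - 2c(n-2), c(0) = 3, c(1) = 3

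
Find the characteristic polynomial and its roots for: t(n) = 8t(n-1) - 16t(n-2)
Substitute t(n) = rⁿ and divide through by rⁿ⁻²: r² - 8r + 16 = 0
Factor: (r - 4)² = 0, so r = 4 (double root).
General solution: t(n) = (A + Bn)·4ⁿ

Characteristic: r² - 8r + 16 = 0, Roots: r = 4 (double root)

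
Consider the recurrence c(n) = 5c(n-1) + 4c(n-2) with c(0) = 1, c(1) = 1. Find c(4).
Computing the sequence terms:
1, 1, 9, 49, 281

281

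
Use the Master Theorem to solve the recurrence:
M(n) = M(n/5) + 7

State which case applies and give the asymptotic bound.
Master Theorem template: M(n) = a·M(n/b) + f(n).
Here: a=1, b=5, f(n)=7
Compute log_b(a) = log_5(1) = 0.
f(n) = 7 = Θ(1). Case 2: M(n) = Θ(log n).

Case 2: M(n) = Θ(log n)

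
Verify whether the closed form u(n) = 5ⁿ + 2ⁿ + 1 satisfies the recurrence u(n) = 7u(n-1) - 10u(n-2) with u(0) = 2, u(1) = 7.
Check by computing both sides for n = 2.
From the recurrence with u(0) = 2, u(1) = 7:
  u(0) = 2, u(1) = 7, u(2) = 29
  so the recurrence gives u(2) = 29.
From the proposed closed form u(n) = 5ⁿ + 2ⁿ + 1:
  u(2) = 30.
The recurrence gives 29 but the closed form gives 30, so the closed form does not satisfy the recurrence.

No, the closed form is incorrect.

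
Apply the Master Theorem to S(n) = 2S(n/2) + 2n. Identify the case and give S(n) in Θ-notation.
Master Theorem template: S(n) = a·S(n/b) + f(n).
Here: a=2, b=2, f(n)=2n
Compute log_b(a) = log_2(2) = 1.
f(n) = 2n = Θ(n). Case 2: S(n) = Θ(n log n).

Case 2: S(n) = Θ(n log n)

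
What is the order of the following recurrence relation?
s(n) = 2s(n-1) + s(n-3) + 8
The order is the largest lag k for which s(n-k) appears. Here the deepest term is s(n-3) (the 8 term is non-homogeneous and does not affect the order), so the order is 3.

Order 3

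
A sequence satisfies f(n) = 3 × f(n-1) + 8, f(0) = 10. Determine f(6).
Computing step by step:
f(0) = 10
f(1) = 3 × 10 + 8 = 38
f(2) = 3 × 38 + 8 = 122
f(3) = 3 × 122 + 8 = 374
f(4) = 3 × 374 + 8 = 1130
f(5) = 3 × 1130 + 8 = 3398
f(6) = 3 × 3398 + 8 = 10202

10202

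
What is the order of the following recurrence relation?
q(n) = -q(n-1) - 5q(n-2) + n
The order is the largest lag k for which q(n-k) appears. Here the deepest term is q(n-2) (the n term is non-homogeneous and does not affect the order), so the order is 2.

Order 2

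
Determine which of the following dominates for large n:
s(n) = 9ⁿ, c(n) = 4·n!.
Comparing growth rates:
Growth-rate hierarchy: log n ≺ any polynomial ≺ any exponential cⁿ (c>1) ≺ n! ≺ nⁿ.
factorial dominates exponential base 9 asymptotically.

c(n) grows faster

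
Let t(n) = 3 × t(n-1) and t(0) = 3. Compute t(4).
Computing step by step:
t(0) = 3
t(1) = 3 × 3 = 9
t(2) = 3 × 9 = 27
t(3) = 3 × 27 = 81
t(4) = 3 × 81 = 243

243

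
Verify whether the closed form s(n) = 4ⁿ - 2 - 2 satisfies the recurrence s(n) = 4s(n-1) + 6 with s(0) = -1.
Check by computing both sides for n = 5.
From the recurrence with s(0) = -1:
  s(0) = -1, s(1) = 2, s(2) = 14, s(3) = 62, s(4) = 254, s(5) = 1022
  so the recurrence gives s(5) = 1022.
From the proposed closed form s(n) = 4ⁿ - 2 - 2:
  s(5) = 1020.
The recurrence gives 1022 but the closed form gives 1020, so the closed form does not satisfy the recurrence.

No, the closed form is incorrect.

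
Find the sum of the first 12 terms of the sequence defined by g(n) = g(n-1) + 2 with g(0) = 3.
Computing the sequence terms: 3, 5, 7, 9, 11, 13, 15, 17, 19, 21, 23, 25
Adding these values together:

168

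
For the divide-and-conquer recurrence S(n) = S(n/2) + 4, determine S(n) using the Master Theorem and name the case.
Master Theorem template: S(n) = a·S(n/b) + f(n).
Here: a=1, b=2, f(n)=4
Compute log_b(a) = log_2(1) = 0.
f(n) = 4 = Θ(1). Case 2: S(n) = Θ(log n).

Case 2: S(n) = Θ(log n)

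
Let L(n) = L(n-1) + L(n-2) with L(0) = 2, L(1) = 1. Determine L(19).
Computing the sequence terms:
2, 1, 3, 4, 7, 11, 18, 29, 47, 76, 123, 199, 322, 521, 843, 1364, 2207, 3571, 5778, 9349

9349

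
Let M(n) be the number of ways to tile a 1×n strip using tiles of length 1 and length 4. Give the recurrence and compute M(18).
Condition on the last tile: it has length 1 (leaving a 1×(n-1) strip) or length 4 (leaving a 1×(n-4) strip), so M(n) = M(n-1) + M(n-4) (order-4 linear recurrence).
For 0 ≤ i < 4 only unit tiles fit, so M(i) = 1.
Iterating the recurrence: M(4) = 2, M(5) = 3, M(6) = 4, M(7) = 5, M(8) = 7, M(9) = 10, M(10) = 14, M(11) = 19, M(12) = 26, M(13) = 36, M(14) = 50, M(15) = 69, M(16) = 95, M(17) = 131, M(18) = 181.

M(n) = M(n-1) + M(n-4), with M(i) = 1 for 0 ≤ i < 4; M(18) = 181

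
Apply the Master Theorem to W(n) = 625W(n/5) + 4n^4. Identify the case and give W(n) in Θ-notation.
Master Theorem template: W(n) = a·W(n/b) + f(n).
Here: a=625, b=5, f(n)=4n^4
Compute log_b(a) = log_5(625) = 4.
f(n) = 4n^4 = Θ(n^4). Case 2: W(n) = Θ(n^4 log n).

Case 2: W(n) = Θ(n^4 log n)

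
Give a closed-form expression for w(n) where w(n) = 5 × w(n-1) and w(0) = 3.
Recurrence: w(n) = 5 × w(n-1), initial: w(0) = 3.
Each term is 5 times the previous, so this is geometric with ratio 5. After n steps: w(n) = w(0)·5ⁿ = 3·5ⁿ.

w(n) = 3·5ⁿ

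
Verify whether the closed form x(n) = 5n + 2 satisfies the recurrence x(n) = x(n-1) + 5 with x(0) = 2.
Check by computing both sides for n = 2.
From the recurrence with x(0) = 2:
  x(0) = 2, x(1) = 7, x(2) = 12
  so the recurrence gives x(2) = 12.
From the proposed closed form x(n) = 5n + 2:
  x(2) = 12.
Both sides give 12 at n = 2, and the initial condition(s) match, so the closed form is consistent.

Yes, the closed form is correct.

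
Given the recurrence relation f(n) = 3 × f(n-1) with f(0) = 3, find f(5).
Computing step by step:
f(0) = 3
f(1) = 3 × 3 = 9
f(2) = 3 × 9 = 27
f(3) = 3 × 27 = 81
f(4) = 3 × 81 = 243
f(5) = 3 × 243 = 729

729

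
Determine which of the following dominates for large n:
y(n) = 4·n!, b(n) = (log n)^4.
Comparing growth rates:
Growth-rate hierarchy: log n ≺ any polynomial ≺ any exponential cⁿ (c>1) ≺ n! ≺ nⁿ.
factorial dominates polylogarithmic (log n)^4 asymptotically.

y(n) grows faster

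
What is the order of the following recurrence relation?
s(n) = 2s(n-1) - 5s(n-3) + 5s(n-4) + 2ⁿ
The order is the largest lag k for which s(n-k) appears. Here the deepest term is s(n-4) (the 2ⁿ term is non-homogeneous and does not affect the order), so the order is 4.

Order 4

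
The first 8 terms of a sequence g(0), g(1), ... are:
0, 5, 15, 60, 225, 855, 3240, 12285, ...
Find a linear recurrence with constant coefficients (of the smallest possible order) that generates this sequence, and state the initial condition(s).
Look for the lowest-order linear relation among consecutive terms.
Observation: g(n) - 3·g(n-1) - (3)·g(n-2) = 0 holds for the shown terms, and no order-1 relation g(n) = α·g(n-1) + β fits.
Check at n=3: 3·15 + (3)·5 = 60. ✓

g(n) = 3g(n-1) + 3g(n-2), g(0) = 0, g(1) = 5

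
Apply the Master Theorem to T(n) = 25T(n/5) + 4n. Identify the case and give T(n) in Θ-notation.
Master Theorem template: T(n) = a·T(n/b) + f(n).
Here: a=25, b=5, f(n)=4n
Compute log_b(a) = log_5(25) = 2.
f(n) = 4n = O(n^(2-ε)) with ε = 1. Case 1: T(n) = Θ(n^log_b(a)) = Θ(n^2).

Case 1: T(n) = Θ(n^2)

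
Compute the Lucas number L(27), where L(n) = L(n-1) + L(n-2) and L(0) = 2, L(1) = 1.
Computing the sequence terms:
2, 1, 3, 4, 7, 11, 18, 29, 47, 76, 123, 199, 322, 521, 843, 1364, 2207, 3571, 5778, 9349, 15127, 24476, 39603, 64079, 103682, 167761, 271443, 439204

439204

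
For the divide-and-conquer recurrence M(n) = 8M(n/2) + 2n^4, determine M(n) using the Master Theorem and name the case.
Master Theorem template: M(n) = a·M(n/b) + f(n).
Here: a=8, b=2, f(n)=2n^4
Compute log_b(a) = log_2(8) = 3.
f(n) = 2n^4 = Ω(n^(3+ε)) with ε = 1, and the regularity condition holds (a·f(n/b) = (a/b^4)·f(n) with a/b^4 = 2^-1 < 1). Case 3: M(n) = Θ(f(n)) = Θ(n^4).

Case 3: M(n) = Θ(n^4)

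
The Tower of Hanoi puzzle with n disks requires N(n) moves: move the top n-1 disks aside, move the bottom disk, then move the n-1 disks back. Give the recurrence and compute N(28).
Moving n disks = move the top n-1 disks aside (N(n-1) moves) + move the largest disk (1 move) + move the n-1 disks back on top (N(n-1) moves), so N(n) = 2N(n-1) + 1, with N(1) = 1 (a single disk takes one move).
First terms: 1, 3, 7, 15, 31, 63, … — each is one less than a power of 2. Indeed N(n) + 1 = 2(N(n-1) + 1) with N(1) + 1 = 2, so N(n) + 1 = 2ⁿ and N(n) = 2ⁿ - 1.
Hence N(28) = 2^28 - 1 = 268435456 - 1 = 268435455.

N(n) = 2N(n-1) + 1, N(1) = 1; N(28) = 268435455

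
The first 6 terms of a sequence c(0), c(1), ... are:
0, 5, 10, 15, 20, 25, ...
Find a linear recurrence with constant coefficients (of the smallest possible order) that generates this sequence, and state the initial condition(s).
Look for the lowest-order linear relation among consecutive terms.
Observation: consecutive differences are constant (= 5).
Check at n=2: 1·5 + 5 = 10. ✓

c(n) = c(n-1) + 5, c(0) = 0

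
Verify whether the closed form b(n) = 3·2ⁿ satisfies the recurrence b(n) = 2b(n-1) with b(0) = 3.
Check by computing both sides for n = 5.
From the recurrence with b(0) = 3:
  b(0) = 3, b(1) = 6, b(2) = 12, b(3) = 24, b(4) = 48, b(5) = 96
  so the recurrence gives b(5) = 96.
From the proposed closed form b(n) = 3·2ⁿ:
  b(5) = 96.
Both sides give 96 at n = 5, and the initial condition(s) match, so the closed form is consistent.

Yes, the closed form is correct.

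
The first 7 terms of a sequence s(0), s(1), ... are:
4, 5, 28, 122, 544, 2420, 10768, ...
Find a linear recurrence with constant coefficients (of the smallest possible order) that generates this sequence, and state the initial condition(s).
Look for the lowest-order linear relation among consecutive terms.
Observation: s(n) - 4·s(n-1) - (2)·s(n-2) = 0 holds for the shown terms, and no order-1 relation s(n) = α·s(n-1) + β fits.
Check at n=3: 4·28 + (2)·5 = 122. ✓

s(n) = 4s(n-1) + 2s(n-2), s(0) = 4, s(1) = 5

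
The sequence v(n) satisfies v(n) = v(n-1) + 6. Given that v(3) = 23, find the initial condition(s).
v(3) = v(0) + 3·6, so v(0) = 23 - 18 = 5.

v(0) = 5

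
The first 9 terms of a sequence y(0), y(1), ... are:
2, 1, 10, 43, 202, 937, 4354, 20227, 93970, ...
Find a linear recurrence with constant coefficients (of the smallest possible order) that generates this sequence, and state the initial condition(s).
Look for the lowest-order linear relation among consecutive terms.
Observation: y(n) - 4·y(n-1) - (3)·y(n-2) = 0 holds for the shown terms, and no order-1 relation y(n) = α·y(n-1) + β fits.
Check at n=3: 4·10 + (3)·1 = 43. ✓

y(n) = 4y(n-1) + 3y(n-2), y(0) = 2, y(1) = 1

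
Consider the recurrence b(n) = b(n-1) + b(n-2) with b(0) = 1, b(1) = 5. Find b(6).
Computing the sequence terms:
1, 5, 6, 11, 17, 28, 45

45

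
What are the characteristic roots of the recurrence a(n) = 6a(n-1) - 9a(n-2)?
Substitute a(n) = rⁿ and divide through by rⁿ⁻²: r² - 6r + 9 = 0
Factor: (r - 3)² = 0, so r = 3 (double root).
General solution: a(n) = (A + Bn)·3ⁿ

Characteristic: r² - 6r + 9 = 0, Roots: r = 3 (double root)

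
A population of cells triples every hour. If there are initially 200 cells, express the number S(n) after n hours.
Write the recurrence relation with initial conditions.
Each hour multiplies the count by 3, so the count after n hours depends only on the count after n-1 hours: S(n) = 3 × S(n-1). The starting count gives S(0) = 200.
Unrolling n times gives the closed form S(n) = 200 × 3ⁿ.

S(n) = 3 × S(n-1), S(0) = 200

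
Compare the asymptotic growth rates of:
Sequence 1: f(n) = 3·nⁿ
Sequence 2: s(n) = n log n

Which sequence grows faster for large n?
Comparing growth rates:
Growth-rate hierarchy: log n ≺ any polynomial ≺ any exponential cⁿ (c>1) ≺ n! ≺ nⁿ.
super-exponential nⁿ dominates polynomial degree 1 (with log factor) asymptotically.

f(n) grows faster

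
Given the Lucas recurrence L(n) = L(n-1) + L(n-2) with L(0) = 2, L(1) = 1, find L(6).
Computing the sequence terms:
2, 1, 3, 4, 7, 11, 18

18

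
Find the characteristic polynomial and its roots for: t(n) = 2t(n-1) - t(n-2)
Substitute t(n) = rⁿ and divide through by rⁿ⁻²: r² - 2r + 1 = 0
Factor: (r - 1)² = 0, so r = 1 (double root).
General solution: t(n) = (A + Bn)·1ⁿ

Characteristic: r² - 2r + 1 = 0, Roots: r = 1 (double root)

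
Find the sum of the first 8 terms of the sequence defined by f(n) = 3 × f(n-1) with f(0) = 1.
Computing the sequence terms: 1, 3, 9, 27, 81, 243, 729, 2187
Adding these values together:

3280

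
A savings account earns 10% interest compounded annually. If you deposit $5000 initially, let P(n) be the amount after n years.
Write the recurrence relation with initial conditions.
Each year the balance grows by 10%, i.e. is multiplied by 1 + 10/100 = 1.1, so P(n) = 1.1 × P(n-1). The initial deposit gives P(0) = 5000.
Unrolling gives the closed form P(n) = 5000 × (1.1)ⁿ.

P(n) = 1.1 × P(n-1), P(0) = 5000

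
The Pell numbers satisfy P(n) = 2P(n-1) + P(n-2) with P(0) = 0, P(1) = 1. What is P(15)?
Computing the sequence terms:
0, 1, 2, 5, 12, 29, 70, 169, 408, 985, 2378, 5741, 13860, 33461, 80782, 195025

195025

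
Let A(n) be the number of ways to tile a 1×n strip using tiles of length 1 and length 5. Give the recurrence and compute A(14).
Condition on the last tile: it has length 1 (leaving a 1×(n-1) strip) or length 5 (leaving a 1×(n-5) strip), so A(n) = A(n-1) + A(n-5) (order-5 linear recurrence).
For 0 ≤ i < 5 only unit tiles fit, so A(i) = 1.
Iterating the recurrence: A(5) = 2, A(6) = 3, A(7) = 4, A(8) = 5, A(9) = 6, A(10) = 8, A(11) = 11, A(12) = 15, A(13) = 20, A(14) = 26.

A(n) = A(n-1) + A(n-5), with A(i) = 1 for 0 ≤ i < 5; A(14) = 26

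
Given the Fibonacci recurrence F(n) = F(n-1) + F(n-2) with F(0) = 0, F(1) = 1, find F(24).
Computing the sequence terms:
0, 1, 1, 2, 3, 5, 8, 13, 21, 34, 55, 89, 144, 233, 377, 610, 987, 1597, 2584, 4181, 6765, 10946, 17711, 28657, 46368

46368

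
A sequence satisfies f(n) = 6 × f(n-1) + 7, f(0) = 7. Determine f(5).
Computing step by step:
f(0) = 7
f(1) = 6 × 7 + 7 = 49
f(2) = 6 × 49 + 7 = 301
f(3) = 6 × 301 + 7 = 1813
f(4) = 6 × 1813 + 7 = 10885
f(5) = 6 × 10885 + 7 = 65317

65317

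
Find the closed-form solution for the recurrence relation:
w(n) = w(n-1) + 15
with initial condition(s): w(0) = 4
Recurrence: w(n) = w(n-1) + 15, initial: w(0) = 4.
Each step adds 15, so w(n) = w(0) + 15n = 15n + 4.

w(n) = 15n + 4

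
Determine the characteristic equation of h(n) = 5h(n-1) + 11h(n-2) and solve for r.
Substitute h(n) = rⁿ and divide through by rⁿ⁻²: r² - 5r - 11 = 0
Discriminant: 5² + 4·11 = 69, not a perfect square, so by the quadratic formula r = (5 ± √69)/2.
General solution: h(n) = A·r₁ⁿ + B·r₂ⁿ where r₁,r₂ = (5 ± √69)/2

Characteristic: r² - 5r - 11 = 0, Roots: r = (5 ± √69)/2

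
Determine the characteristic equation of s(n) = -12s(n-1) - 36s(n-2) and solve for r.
Substitute s(n) = rⁿ and divide through by rⁿ⁻²: r² + 12r + 36 = 0
Factor: (r + 6)² = 0, so r = -6 (double root).
General solution: s(n) = (A + Bn)·(-6)ⁿ

Characteristic: r² + 12r + 36 = 0, Roots: r = -6 (double root)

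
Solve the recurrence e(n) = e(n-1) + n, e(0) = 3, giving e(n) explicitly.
Recurrence: e(n) = e(n-1) + n, initial: e(0) = 3.
Telescoping: e(n) = e(0) + Σᵢ₌₁ⁿ i = 3 + n(n+1)/2.

e(n) = n(n+1)/2 + 3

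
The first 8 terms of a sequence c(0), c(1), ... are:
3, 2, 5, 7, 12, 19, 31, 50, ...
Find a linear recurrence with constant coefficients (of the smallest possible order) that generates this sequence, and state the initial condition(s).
Look for the lowest-order linear relation among consecutive terms.
Observation: c(n) - 1·c(n-1) - (1)·c(n-2) = 0 holds for the shown terms, and no order-1 relation c(n) = α·c(n-1) + β fits.
Check at n=3: 1·5 + (1)·2 = 7. ✓

c(n) = c(n-1) + c(n-2), c(0) = 3, c(1) = 2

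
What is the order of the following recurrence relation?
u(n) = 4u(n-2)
The order is the largest lag k for which u(n-k) appears. Here the deepest term is u(n-2), so the order is 2.

Order 2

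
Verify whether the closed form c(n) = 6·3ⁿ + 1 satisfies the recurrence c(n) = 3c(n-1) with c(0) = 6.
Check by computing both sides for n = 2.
From the recurrence with c(0) = 6:
  c(0) = 6, c(1) = 18, c(2) = 54
  so the recurrence gives c(2) = 54.
From the proposed closed form c(n) = 6·3ⁿ + 1:
  c(2) = 55.
The recurrence gives 54 but the closed form gives 55, so the closed form does not satisfy the recurrence.

No, the closed form is incorrect.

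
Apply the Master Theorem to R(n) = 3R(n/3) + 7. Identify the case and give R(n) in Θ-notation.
Master Theorem template: R(n) = a·R(n/b) + f(n).
Here: a=3, b=3, f(n)=7
Compute log_b(a) = log_3(3) = 1.
f(n) = 7 = O(n^(1-ε)) with ε = 1. Case 1: R(n) = Θ(n^log_b(a)) = Θ(n).

Case 1: R(n) = Θ(n)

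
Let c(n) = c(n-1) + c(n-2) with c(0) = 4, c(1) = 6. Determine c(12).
Computing the sequence terms:
4, 6, 10, 16, 26, 42, 68, 110, 178, 288, 466, 754, 1220

1220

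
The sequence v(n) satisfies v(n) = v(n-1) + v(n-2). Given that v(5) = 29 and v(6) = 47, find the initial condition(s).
Work backwards using v(k) = v(k+2) - v(k+1):
v(4) = v(6) - v(5) = 47 - 29 = 18
v(3) = v(5) - v(4) = 29 - 18 = 11
v(2) = v(4) - v(3) = 18 - 11 = 7
v(1) = v(3) - v(2) = 11 - 7 = 4
v(0) = v(2) - v(1) = 7 - 4 = 3

v(0) = 3, v(1) = 4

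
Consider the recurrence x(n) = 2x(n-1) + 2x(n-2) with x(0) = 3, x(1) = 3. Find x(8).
Computing the sequence terms:
3, 3, 12, 30, 84, 228, 624, 1704, 4656

4656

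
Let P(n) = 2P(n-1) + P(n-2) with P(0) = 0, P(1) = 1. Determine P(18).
Computing the sequence terms:
0, 1, 2, 5, 12, 29, 70, 169, 408, 985, 2378, 5741, 13860, 33461, 80782, 195025, 470832, 1136689, 2744210

2744210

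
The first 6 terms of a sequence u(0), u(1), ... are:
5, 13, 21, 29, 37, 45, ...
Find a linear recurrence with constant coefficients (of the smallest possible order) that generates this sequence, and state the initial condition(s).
Look for the lowest-order linear relation among consecutive terms.
Observation: consecutive differences are constant (= 8).
Check at n=2: 1·13 + 8 = 21. ✓

u(n) = u(n-1) + 8, u(0) = 5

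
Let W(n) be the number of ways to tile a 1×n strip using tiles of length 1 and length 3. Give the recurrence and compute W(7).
Condition on the last tile: it has length 1 (leaving a 1×(n-1) strip) or length 3 (leaving a 1×(n-3) strip), so W(n) = W(n-1) + W(n-3) (order-3 linear recurrence).
For 0 ≤ i < 3 only unit tiles fit, so W(i) = 1.
Iterating the recurrence: W(3) = 2, W(4) = 3, W(5) = 4, W(6) = 6, W(7) = 9.

W(n) = W(n-1) + W(n-3), with W(i) = 1 for 0 ≤ i < 3; W(7) = 9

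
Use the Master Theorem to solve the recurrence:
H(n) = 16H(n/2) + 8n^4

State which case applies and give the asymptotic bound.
Master Theorem template: H(n) = a·H(n/b) + f(n).
Here: a=16, b=2, f(n)=8n^4
Compute log_b(a) = log_2(16) = 4.
f(n) = 8n^4 = Θ(n^4). Case 2: H(n) = Θ(n^4 log n).

Case 2: H(n) = Θ(n^4 log n)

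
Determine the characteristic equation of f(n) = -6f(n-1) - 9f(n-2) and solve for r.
Substitute f(n) = rⁿ and divide through by rⁿ⁻²: r² + 6r + 9 = 0
Factor: (r + 3)² = 0, so r = -3 (double root).
General solution: f(n) = (A + Bn)·(-3)ⁿ

Characteristic: r² + 6r + 9 = 0, Roots: r = -3 (double root)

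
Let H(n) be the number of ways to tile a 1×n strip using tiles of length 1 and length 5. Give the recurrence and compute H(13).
Condition on the last tile: it has length 1 (leaving a 1×(n-1) strip) or length 5 (leaving a 1×(n-5) strip), so H(n) = H(n-1) + H(n-5) (order-5 linear recurrence).
For 0 ≤ i < 5 only unit tiles fit, so H(i) = 1.
Iterating the recurrence: H(5) = 2, H(6) = 3, H(7) = 4, H(8) = 5, H(9) = 6, H(10) = 8, H(11) = 11, H(12) = 15, H(13) = 20.

H(n) = H(n-1) + H(n-5), with H(i) = 1 for 0 ≤ i < 5; H(13) = 20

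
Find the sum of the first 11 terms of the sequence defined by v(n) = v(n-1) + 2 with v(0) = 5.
Computing the sequence terms: 5, 7, 9, 11, 13, 15, 17, 19, 21, 23, 25
Adding these values together:

165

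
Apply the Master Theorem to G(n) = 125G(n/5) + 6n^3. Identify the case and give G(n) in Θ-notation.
Master Theorem template: G(n) = a·G(n/b) + f(n).
Here: a=125, b=5, f(n)=6n^3
Compute log_b(a) = log_5(125) = 3.
f(n) = 6n^3 = Θ(n^3). Case 2: G(n) = Θ(n^3 log n).

Case 2: G(n) = Θ(n^3 log n)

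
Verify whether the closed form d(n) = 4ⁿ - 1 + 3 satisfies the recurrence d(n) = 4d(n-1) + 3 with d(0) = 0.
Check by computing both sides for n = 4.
From the recurrence with d(0) = 0:
  d(0) = 0, d(1) = 3, d(2) = 15, d(3) = 63, d(4) = 255
  so the recurrence gives d(4) = 255.
From the proposed closed form d(n) = 4ⁿ - 1 + 3:
  d(4) = 258.
The recurrence gives 255 but the closed form gives 258, so the closed form does not satisfy the recurrence.

No, the closed form is incorrect.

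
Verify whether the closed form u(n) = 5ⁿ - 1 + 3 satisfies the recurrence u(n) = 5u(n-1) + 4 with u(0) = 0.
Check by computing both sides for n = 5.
From the recurrence with u(0) = 0:
  u(0) = 0, u(1) = 4, u(2) = 24, u(3) = 124, u(4) = 624, u(5) = 3124
  so the recurrence gives u(5) = 3124.
From the proposed closed form u(n) = 5ⁿ - 1 + 3:
  u(5) = 3127.
The recurrence gives 3124 but the closed form gives 3127, so the closed form does not satisfy the recurrence.

No, the closed form is incorrect.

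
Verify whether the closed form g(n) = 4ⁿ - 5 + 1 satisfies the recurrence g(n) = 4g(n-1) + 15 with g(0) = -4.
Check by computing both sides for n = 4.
From the recurrence with g(0) = -4:
  g(0) = -4, g(1) = -1, g(2) = 11, g(3) = 59, g(4) = 251
  so the recurrence gives g(4) = 251.
From the proposed closed form g(n) = 4ⁿ - 5 + 1:
  g(4) = 252.
The recurrence gives 251 but the closed form gives 252, so the closed form does not satisfy the recurrence.

No, the closed form is incorrect.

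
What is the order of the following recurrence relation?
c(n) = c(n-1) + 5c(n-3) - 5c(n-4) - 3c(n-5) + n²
The order is the largest lag k for which c(n-k) appears. Here the deepest term is c(n-5) (the n² term is non-homogeneous and does not affect the order), so the order is 5.

Order 5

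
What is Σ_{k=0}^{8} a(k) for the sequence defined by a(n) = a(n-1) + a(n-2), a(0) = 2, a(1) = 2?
Computing the sequence terms: 2, 2, 4, 6, 10, 16, 26, 42, 68
Adding these values together:

176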